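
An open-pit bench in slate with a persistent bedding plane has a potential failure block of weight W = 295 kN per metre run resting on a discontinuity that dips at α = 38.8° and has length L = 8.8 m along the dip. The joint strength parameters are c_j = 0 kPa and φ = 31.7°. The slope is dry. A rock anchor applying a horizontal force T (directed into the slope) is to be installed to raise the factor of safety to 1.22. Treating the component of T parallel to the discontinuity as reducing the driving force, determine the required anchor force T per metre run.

T = 62 kN/m

Resolving forces along and normal to the sliding plane, with the horizontal anchor force T adding T·sinα to the effective normal force and T·cosα acting up the plane against the driving force:
FS = [c_jL + (W cosα + T sinα) tanφ] / [W sinα − T cosα]
Without the anchor: N' = 229.9 kN/m, driving T_d = 184.8 kN/m, resisting R = 0·8.8 + 229.9·tan31.7° = 142.0 kN/m, FS = 0.77.
Setting FS = 1.22 and solving for T:
1.22·(184.8 − T cos38.8°) = 142.0 + T sin38.8°·tan31.7°
T·(sin38.8°·tan31.7° + 1.22·cos38.8°) = 1.22·184.8 − 142.0
T·(0.6266·0.6176 + 1.22·0.7793) = 225.5 − 142.0 = 83.5
T·1.3378 = 83.5
T = 62.4 kN/m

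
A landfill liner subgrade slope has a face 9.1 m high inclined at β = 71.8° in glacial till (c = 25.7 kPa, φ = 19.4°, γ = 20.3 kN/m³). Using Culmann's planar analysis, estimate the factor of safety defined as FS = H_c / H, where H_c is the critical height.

FS = 1.28

H_c = (4c/γ) · sinβ cosφ / [1 − cos(β − φ)]
    = (4·25.7/20.3) · sin71.8°·cos19.4° / [1 − cos52.4°]
    = 5.064 · 0.8960 / 0.3899 = 11.64 m
FS = H_c / H = 11.64 / 9.1 = 1.279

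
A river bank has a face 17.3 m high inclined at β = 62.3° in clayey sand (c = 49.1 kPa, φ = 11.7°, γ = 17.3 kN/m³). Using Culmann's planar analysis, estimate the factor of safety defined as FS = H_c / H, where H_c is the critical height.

H_c = (4c/γ) · sinβ cosφ / [1 − cos(β − φ)]
    = (4·49.1/17.3) · sin62.3°·cos11.7° / [1 − cos50.6°]
    = 11.353 · 0.8670 / 0.3653 = 26.95 m
FS = H_c / H = 26.95 / 17.3 = 1.558

FS = 1.56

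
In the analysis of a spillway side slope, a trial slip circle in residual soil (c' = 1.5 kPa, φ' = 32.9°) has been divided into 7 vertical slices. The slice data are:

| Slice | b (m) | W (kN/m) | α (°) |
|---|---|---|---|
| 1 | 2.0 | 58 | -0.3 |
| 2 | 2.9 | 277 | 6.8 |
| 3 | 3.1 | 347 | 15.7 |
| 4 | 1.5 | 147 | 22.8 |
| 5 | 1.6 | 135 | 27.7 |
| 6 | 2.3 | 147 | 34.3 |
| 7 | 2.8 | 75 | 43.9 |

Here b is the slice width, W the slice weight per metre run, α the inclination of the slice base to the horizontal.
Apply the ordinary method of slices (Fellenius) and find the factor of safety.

FS = 1.94

Ordinary method of slices: FS = Σ[c'·Δl_i + (W_i cosα_i)·tanφ'] / Σ W_i sinα_i, with Δl_i = b_i / cosα_i.
Slice 1: Δl = 2.0/cos(-0.3°) = 2.000 m; N'_1 = 58·cos(-0.3°) = 58.0; c'Δl = 3.00; W sinα = -0.3
Slice 2: Δl = 2.9/cos6.8° = 2.921 m; N'_2 = 277·cos6.8° = 275.1; c'Δl = 4.38; W sinα = 32.8
Slice 3: Δl = 3.1/cos15.7° = 3.220 m; N'_3 = 347·cos15.7° = 334.1; c'Δl = 4.83; W sinα = 93.9
Slice 4: Δl = 1.5/cos22.8° = 1.627 m; N'_4 = 147·cos22.8° = 135.5; c'Δl = 2.44; W sinα = 57.0
Slice 5: Δl = 1.6/cos27.7° = 1.807 m; N'_5 = 135·cos27.7° = 119.5; c'Δl = 2.71; W sinα = 62.8
Slice 6: Δl = 2.3/cos34.3° = 2.784 m; N'_6 = 147·cos34.3° = 121.4; c'Δl = 4.18; W sinα = 82.8
Slice 7: Δl = 2.8/cos43.9° = 3.886 m; N'_7 = 75·cos43.9° = 54.0; c'Δl = 5.83; W sinα = 52.0
Σc'Δl = 27.4 kN/m; ΣN' = 1097.6 kN/m; ΣW sinα = 381.0 kN/m
Resisting = 27.4 + 1097.6·tan32.9° = 27.4 + 710.1 = 737.5 kN/m
FS = 737.5 / 381.0 = 1.936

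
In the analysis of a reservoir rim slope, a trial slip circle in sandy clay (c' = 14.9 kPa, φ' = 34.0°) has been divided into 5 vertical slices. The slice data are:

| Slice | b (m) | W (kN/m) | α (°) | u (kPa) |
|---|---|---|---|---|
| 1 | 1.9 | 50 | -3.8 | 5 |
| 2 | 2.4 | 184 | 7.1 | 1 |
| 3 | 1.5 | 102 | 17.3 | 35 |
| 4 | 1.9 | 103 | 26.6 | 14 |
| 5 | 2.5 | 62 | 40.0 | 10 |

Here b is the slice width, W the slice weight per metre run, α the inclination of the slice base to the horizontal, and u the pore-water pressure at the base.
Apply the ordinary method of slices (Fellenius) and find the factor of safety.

Ordinary method of slices: FS = Σ[c'·Δl_i + (W_i cosα_i − u_i·Δl_i)·tanφ'] / Σ W_i sinα_i, with Δl_i = b_i / cosα_i.
Slice 1: Δl = 1.9/cos(-3.8°) = 1.904 m; N'_1 = 50·cos(-3.8°) − 5·1.904 = 40.4; c'Δl = 28.37; W sinα = -3.3
Slice 2: Δl = 2.4/cos7.1° = 2.419 m; N'_2 = 184·cos7.1° − 1·2.419 = 180.2; c'Δl = 36.04; W sinα = 22.7
Slice 3: Δl = 1.5/cos17.3° = 1.571 m; N'_3 = 102·cos17.3° − 35·1.571 = 42.4; c'Δl = 23.41; W sinα = 30.3
Slice 4: Δl = 1.9/cos26.6° = 2.125 m; N'_4 = 103·cos26.6° − 14·2.125 = 62.3; c'Δl = 31.66; W sinα = 46.1
Slice 5: Δl = 2.5/cos40.0° = 3.264 m; N'_5 = 62·cos40.0° − 10·3.264 = 14.9; c'Δl = 48.63; W sinα = 39.9
Σc'Δl = 168.1 kN/m; ΣN' = 340.1 kN/m; ΣW sinα = 135.7 kN/m
Resisting = 168.1 + 340.1·tan34.0° = 168.1 + 229.4 = 397.5 kN/m
FS = 397.5 / 135.7 = 2.929

FS = 2.93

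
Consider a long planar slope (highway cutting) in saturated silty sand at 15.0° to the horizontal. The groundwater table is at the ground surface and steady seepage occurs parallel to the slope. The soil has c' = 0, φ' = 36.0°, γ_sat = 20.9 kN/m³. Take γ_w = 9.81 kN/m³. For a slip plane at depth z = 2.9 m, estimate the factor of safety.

With seepage parallel to the slope and the water table at the surface, the effective normal stress on the slip plane uses the buoyant unit weight γ' = γ_sat − γ_w while the driving shear stress uses γ_sat:
FS = [c' + γ' z cos²β tanφ'] / [γ_sat z sinβ cosβ]
(For c' = 0 this reduces to FS = (γ'/γ_sat)·tanφ'/tanβ.)
γ' = 20.9 − 9.81 = 11.09 kN/m³
Numerator = 0.0 + 11.09·2.9·cos²15.0°·tan36.0° = 0.0 + 11.09·2.9·0.9330·0.7265 = 21.801 kPa
Denominator = 20.9·2.9·sin15.0°·cos15.0° = 20.9·2.9·0.2588·0.9659 = 15.152 kPa
FS = 21.801 / 15.152 = 1.439

FS = 1.44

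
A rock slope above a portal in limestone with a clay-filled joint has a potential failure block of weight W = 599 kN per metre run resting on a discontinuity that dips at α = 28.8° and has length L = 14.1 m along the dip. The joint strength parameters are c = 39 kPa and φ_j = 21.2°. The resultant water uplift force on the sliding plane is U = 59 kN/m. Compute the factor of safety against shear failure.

FS = 2.53

Resolving the block weight along and normal to the plane and applying the Mohr–Coulomb strength on the joint:
N' = W cosα − U = 599·cos28.8° − 59 = 465.9 kN/m
Driving force T = W sinα = 599·sin28.8° = 288.6 kN/m
Resisting force R = c·L + N'·tanφ_j = 39·14.1 + 465.9·tan21.2° = 549.9 + 180.7 = 730.6 kN/m
FS = R / T = 730.6 / 288.6 = 2.532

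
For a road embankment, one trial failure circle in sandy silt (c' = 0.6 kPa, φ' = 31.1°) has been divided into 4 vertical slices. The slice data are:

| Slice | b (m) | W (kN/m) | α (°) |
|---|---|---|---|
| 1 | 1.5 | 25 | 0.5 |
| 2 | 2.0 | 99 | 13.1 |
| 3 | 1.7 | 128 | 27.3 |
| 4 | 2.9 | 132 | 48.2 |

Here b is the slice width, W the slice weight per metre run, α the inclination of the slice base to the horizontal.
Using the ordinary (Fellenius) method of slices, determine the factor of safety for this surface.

Ordinary method of slices: FS = Σ[c'·Δl_i + (W_i cosα_i)·tanφ'] / Σ W_i sinα_i, with Δl_i = b_i / cosα_i.
Slice 1: Δl = 1.5/cos0.5° = 1.500 m; N'_1 = 25·cos0.5° = 25.0; c'Δl = 0.90; W sinα = 0.2
Slice 2: Δl = 2.0/cos13.1° = 2.053 m; N'_2 = 99·cos13.1° = 96.4; c'Δl = 1.23; W sinα = 22.4
Slice 3: Δl = 1.7/cos27.3° = 1.913 m; N'_3 = 128·cos27.3° = 113.7; c'Δl = 1.15; W sinα = 58.7
Slice 4: Δl = 2.9/cos48.2° = 4.351 m; N'_4 = 132·cos48.2° = 88.0; c'Δl = 2.61; W sinα = 98.4
Σc'Δl = 5.9 kN/m; ΣN' = 323.1 kN/m; ΣW sinα = 179.8 kN/m
Resisting = 5.9 + 323.1·tan31.1° = 5.9 + 194.9 = 200.8 kN/m
FS = 200.8 / 179.8 = 1.117

FS = 1.12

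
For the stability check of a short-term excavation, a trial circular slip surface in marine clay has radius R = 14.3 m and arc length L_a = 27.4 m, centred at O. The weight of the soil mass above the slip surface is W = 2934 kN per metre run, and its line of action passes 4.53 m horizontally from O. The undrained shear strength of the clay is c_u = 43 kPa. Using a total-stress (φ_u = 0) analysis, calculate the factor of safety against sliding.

Taking moments about the centre O, the resisting moment is provided by the undrained shear strength acting along the arc:
M_R = c_u·L_a·R = 43·27.40·14.3 = 16848.3 kN·m/m
M_D = W·d = 2934·4.53 = 13291.0 kN·m/m
FS = M_R / M_D = 16848.3 / 13291.0 = 1.268

FS = 1.27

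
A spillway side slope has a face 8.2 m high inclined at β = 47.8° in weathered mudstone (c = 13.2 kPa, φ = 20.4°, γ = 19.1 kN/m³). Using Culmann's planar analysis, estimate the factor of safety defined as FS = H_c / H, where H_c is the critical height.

H_c = (4c/γ) · sinβ cosφ / [1 − cos(β − φ)]
    = (4·13.2/19.1) · sin47.8°·cos20.4° / [1 − cos27.4°]
    = 2.764 · 0.6943 / 0.1122 = 17.11 m
FS = H_c / H = 17.11 / 8.2 = 2.087

FS = 2.09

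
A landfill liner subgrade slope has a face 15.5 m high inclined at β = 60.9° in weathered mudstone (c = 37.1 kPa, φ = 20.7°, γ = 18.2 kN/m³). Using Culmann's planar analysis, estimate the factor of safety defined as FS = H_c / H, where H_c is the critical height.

H_c = (4c/γ) · sinβ cosφ / [1 − cos(β − φ)]
    = (4·37.1/18.2) · sin60.9°·cos20.7° / [1 − cos40.2°]
    = 8.154 · 0.8174 / 0.2362 = 28.22 m
FS = H_c / H = 28.22 / 15.5 = 1.820

FS = 1.82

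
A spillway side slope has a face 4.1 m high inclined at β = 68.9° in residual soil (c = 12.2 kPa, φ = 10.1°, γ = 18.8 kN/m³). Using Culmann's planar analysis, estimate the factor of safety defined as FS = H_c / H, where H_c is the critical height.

FS = 1.21

H_c = (4c/γ) · sinβ cosφ / [1 − cos(β − φ)]
    = (4·12.2/18.8) · sin68.9°·cos10.1° / [1 − cos58.8°]
    = 2.596 · 0.9185 / 0.4820 = 4.95 m
FS = H_c / H = 4.95 / 4.1 = 1.207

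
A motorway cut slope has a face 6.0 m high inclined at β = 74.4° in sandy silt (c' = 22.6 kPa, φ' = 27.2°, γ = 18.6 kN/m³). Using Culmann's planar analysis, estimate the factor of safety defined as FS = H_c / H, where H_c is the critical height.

FS = 2.16

H_c = (4c'/γ) · sinβ cosφ' / [1 − cos(β − φ')]
    = (4·22.6/18.6) · sin74.4°·cos27.2° / [1 − cos47.2°]
    = 4.860 · 0.8567 / 0.3206 = 12.99 m
FS = H_c / H = 12.99 / 6.0 = 2.165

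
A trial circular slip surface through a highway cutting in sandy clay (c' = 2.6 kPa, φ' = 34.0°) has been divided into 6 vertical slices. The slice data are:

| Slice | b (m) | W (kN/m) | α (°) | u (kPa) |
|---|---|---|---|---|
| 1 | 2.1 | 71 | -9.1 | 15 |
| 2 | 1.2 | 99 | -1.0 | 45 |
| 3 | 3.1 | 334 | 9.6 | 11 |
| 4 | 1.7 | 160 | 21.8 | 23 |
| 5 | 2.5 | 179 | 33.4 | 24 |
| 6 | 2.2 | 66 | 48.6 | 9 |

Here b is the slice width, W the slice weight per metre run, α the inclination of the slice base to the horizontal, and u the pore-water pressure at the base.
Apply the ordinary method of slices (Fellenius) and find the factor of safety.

FS = 1.70

Ordinary method of slices: FS = Σ[c'·Δl_i + (W_i cosα_i − u_i·Δl_i)·tanφ'] / Σ W_i sinα_i, with Δl_i = b_i / cosα_i.
Slice 1: Δl = 2.1/cos(-9.1°) = 2.127 m; N'_1 = 71·cos(-9.1°) − 15·2.127 = 38.2; c'Δl = 5.53; W sinα = -11.2
Slice 2: Δl = 1.2/cos(-1.0°) = 1.200 m; N'_2 = 99·cos(-1.0°) − 45·1.200 = 45.0; c'Δl = 3.12; W sinα = -1.7
Slice 3: Δl = 3.1/cos9.6° = 3.144 m; N'_3 = 334·cos9.6° − 11·3.144 = 294.7; c'Δl = 8.17; W sinα = 55.7
Slice 4: Δl = 1.7/cos21.8° = 1.831 m; N'_4 = 160·cos21.8° − 23·1.831 = 106.4; c'Δl = 4.76; W sinα = 59.4
Slice 5: Δl = 2.5/cos33.4° = 2.995 m; N'_5 = 179·cos33.4° − 24·2.995 = 77.6; c'Δl = 7.79; W sinα = 98.5
Slice 6: Δl = 2.2/cos48.6° = 3.327 m; N'_6 = 66·cos48.6° − 9·3.327 = 13.7; c'Δl = 8.65; W sinα = 49.5
Σc'Δl = 38.0 kN/m; ΣN' = 575.6 kN/m; ΣW sinα = 250.2 kN/m
Resisting = 38.0 + 575.6·tan34.0° = 38.0 + 388.3 = 426.3 kN/m
FS = 426.3 / 250.2 = 1.704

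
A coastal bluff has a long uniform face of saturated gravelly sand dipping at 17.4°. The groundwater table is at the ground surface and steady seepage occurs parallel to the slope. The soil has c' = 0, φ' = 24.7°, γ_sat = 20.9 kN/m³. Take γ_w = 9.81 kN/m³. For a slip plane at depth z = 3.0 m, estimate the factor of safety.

FS = 0.78

With seepage parallel to the slope and the water table at the surface, the effective normal stress on the slip plane uses the buoyant unit weight γ' = γ_sat − γ_w while the driving shear stress uses γ_sat:
FS = [c' + γ' z cos²β tanφ'] / [γ_sat z sinβ cosβ]
(For c' = 0 this reduces to FS = (γ'/γ_sat)·tanφ'/tanβ.)
γ' = 20.9 − 9.81 = 11.09 kN/m³
Numerator = 0.0 + 11.09·3.0·cos²17.4°·tan24.7° = 0.0 + 11.09·3.0·0.9106·0.4599 = 13.934 kPa
Denominator = 20.9·3.0·sin17.4°·cos17.4° = 20.9·3.0·0.2990·0.9542 = 17.892 kPa
FS = 13.934 / 17.892 = 0.779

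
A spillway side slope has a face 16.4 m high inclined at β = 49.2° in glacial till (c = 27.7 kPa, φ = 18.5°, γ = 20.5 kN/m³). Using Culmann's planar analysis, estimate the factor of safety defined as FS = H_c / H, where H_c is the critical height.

FS = 1.69

H_c = (4c/γ) · sinβ cosφ / [1 − cos(β − φ)]
    = (4·27.7/20.5) · sin49.2°·cos18.5° / [1 − cos30.7°]
    = 5.405 · 0.7179 / 0.1401 = 27.69 m
FS = H_c / H = 27.69 / 16.4 = 1.688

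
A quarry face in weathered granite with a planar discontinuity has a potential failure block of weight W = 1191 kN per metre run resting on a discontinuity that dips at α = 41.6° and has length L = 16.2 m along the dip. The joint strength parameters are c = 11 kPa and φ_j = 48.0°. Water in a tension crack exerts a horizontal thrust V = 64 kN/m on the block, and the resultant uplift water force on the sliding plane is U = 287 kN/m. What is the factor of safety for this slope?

Resolving the block weight along and normal to the plane and applying the Mohr–Coulomb strength on the joint:
N' = W cosα − U − V sinα = 1191·cos41.6° − 287 − 64·sin41.6° = 561.1 kN/m
Driving force T = W sinα + V cosα = 1191·sin41.6° + 64·cos41.6° = 838.6 kN/m
Resisting force R = c·L + N'·tanφ_j = 11·16.2 + 561.1·tan48.0° = 178.2 + 623.2 = 801.4 kN/m
FS = R / T = 801.4 / 838.6 = 0.956

FS = 0.96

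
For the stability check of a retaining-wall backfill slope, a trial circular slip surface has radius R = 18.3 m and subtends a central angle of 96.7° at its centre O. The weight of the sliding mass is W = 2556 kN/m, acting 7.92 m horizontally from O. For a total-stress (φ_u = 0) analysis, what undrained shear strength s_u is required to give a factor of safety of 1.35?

s_u = 48.4 kPa

FS = s_u·L_a·R / (W·d), so s_u = FS·W·d / (L_a·R).
Arc length L_a = R·θ = 18.3·(96.7°·π/180) = 18.3·1.6877 = 30.89 m
s_u = 1.35·2556·7.92 / (30.89·18.3) = 27328.8 / 565.21 = 48.35 kPa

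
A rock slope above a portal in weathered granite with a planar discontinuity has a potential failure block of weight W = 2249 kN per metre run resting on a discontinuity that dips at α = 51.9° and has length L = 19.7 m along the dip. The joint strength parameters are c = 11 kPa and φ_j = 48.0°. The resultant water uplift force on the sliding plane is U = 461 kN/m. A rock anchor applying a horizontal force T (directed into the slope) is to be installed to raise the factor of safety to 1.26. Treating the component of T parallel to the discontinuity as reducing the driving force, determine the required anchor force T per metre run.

Resolving forces along and normal to the sliding plane, with the horizontal anchor force T adding T·sinα to the effective normal force and T·cosα acting up the plane against the driving force:
FS = [cL + (W cosα − U + T sinα) tanφ_j] / [W sinα − T cosα]
Without the anchor: N' = 926.7 kN/m, driving T_d = 1769.8 kN/m, resisting R = 11·19.7 + 926.7·tan48.0° = 1245.9 kN/m, FS = 0.70.
Setting FS = 1.26 and solving for T:
1.26·(1769.8 − T cos51.9°) = 1245.9 + T sin51.9°·tan48.0°
T·(sin51.9°·tan48.0° + 1.26·cos51.9°) = 1.26·1769.8 − 1245.9
T·(0.7869·1.1106 + 1.26·0.6170) = 2230.0 − 1245.9 = 984.0
T·1.6514 = 984.0
T = 595.9 kN/m

T = 596 kN/m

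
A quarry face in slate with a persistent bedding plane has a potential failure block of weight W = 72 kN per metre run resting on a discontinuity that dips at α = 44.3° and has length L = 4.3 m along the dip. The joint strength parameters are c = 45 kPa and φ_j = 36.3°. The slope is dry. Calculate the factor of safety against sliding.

FS = 4.60

Resolving the block weight along and normal to the plane and applying the Mohr–Coulomb strength on the joint:
N' = W cosα = 72·cos44.3° = 51.5 kN/m
Driving force T = W sinα = 72·sin44.3° = 50.3 kN/m
Resisting force R = c·L + N'·tanφ_j = 45·4.3 + 51.5·tan36.3° = 193.5 + 37.9 = 231.4 kN/m
FS = R / T = 231.4 / 50.3 = 4.601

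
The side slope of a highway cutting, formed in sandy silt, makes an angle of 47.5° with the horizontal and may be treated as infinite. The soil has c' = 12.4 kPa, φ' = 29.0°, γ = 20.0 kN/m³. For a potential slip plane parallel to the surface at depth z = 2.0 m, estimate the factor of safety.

FS = 1.13

For an infinite slope with a slip plane parallel to the surface (no pore pressure): FS = [c' + γz cos²β tanφ'] / [γz sinβ cosβ].
γz = 20.0·2.0 = 40.00 kN/m²
Numerator = 12.4 + 40.00·cos²47.5°·tan29.0° = 12.4 + 40.00·0.4564·0.5543 = 22.520 kPa
Denominator = 40.00·sin47.5°·cos47.5° = 40.00·0.7373·0.6756 = 19.924 kPa
FS = 22.520 / 19.924 = 1.130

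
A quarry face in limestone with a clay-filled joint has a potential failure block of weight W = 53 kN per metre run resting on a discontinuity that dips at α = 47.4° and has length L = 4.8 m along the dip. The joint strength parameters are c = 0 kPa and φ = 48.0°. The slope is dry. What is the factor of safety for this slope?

FS = 1.02

Resolving the block weight along and normal to the plane and applying the Mohr–Coulomb strength on the joint:
N' = W cosα = 53·cos47.4° = 35.9 kN/m
Driving force T = W sinα = 53·sin47.4° = 39.0 kN/m
Resisting force R = c·L + N'·tanφ = 0·4.8 + 35.9·tan48.0° = 0.0 + 39.8 = 39.8 kN/m
FS = R / T = 39.8 / 39.0 = 1.021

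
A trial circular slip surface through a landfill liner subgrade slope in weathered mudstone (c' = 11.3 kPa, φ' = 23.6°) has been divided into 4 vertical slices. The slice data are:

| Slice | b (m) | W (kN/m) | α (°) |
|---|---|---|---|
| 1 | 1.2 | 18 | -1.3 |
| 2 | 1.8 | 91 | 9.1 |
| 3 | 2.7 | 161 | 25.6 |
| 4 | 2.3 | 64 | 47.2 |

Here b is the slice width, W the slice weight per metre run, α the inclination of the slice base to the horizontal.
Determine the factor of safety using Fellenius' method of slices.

Ordinary method of slices: FS = Σ[c'·Δl_i + (W_i cosα_i)·tanφ'] / Σ W_i sinα_i, with Δl_i = b_i / cosα_i.
Slice 1: Δl = 1.2/cos(-1.3°) = 1.200 m; N'_1 = 18·cos(-1.3°) = 18.0; c'Δl = 13.56; W sinα = -0.4
Slice 2: Δl = 1.8/cos9.1° = 1.823 m; N'_2 = 91·cos9.1° = 89.9; c'Δl = 20.60; W sinα = 14.4
Slice 3: Δl = 2.7/cos25.6° = 2.994 m; N'_3 = 161·cos25.6° = 145.2; c'Δl = 33.83; W sinα = 69.6
Slice 4: Δl = 2.3/cos47.2° = 3.385 m; N'_4 = 64·cos47.2° = 43.5; c'Δl = 38.25; W sinα = 47.0
Σc'Δl = 106.2 kN/m; ΣN' = 296.5 kN/m; ΣW sinα = 130.5 kN/m
Resisting = 106.2 + 296.5·tan23.6° = 106.2 + 129.6 = 235.8 kN/m
FS = 235.8 / 130.5 = 1.807

FS = 1.81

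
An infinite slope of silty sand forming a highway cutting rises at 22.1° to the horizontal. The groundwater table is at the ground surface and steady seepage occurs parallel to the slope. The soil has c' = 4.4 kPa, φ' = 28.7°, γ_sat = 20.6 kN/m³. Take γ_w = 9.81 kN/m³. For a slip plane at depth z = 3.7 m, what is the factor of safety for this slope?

With seepage parallel to the slope and the water table at the surface, the effective normal stress on the slip plane uses the buoyant unit weight γ' = γ_sat − γ_w while the driving shear stress uses γ_sat:
FS = [c' + γ' z cos²β tanφ'] / [γ_sat z sinβ cosβ]
γ' = 20.6 − 9.81 = 10.79 kN/m³
Numerator = 4.4 + 10.79·3.7·cos²22.1°·tan28.7° = 4.4 + 10.79·3.7·0.8585·0.5475 = 23.163 kPa
Denominator = 20.6·3.7·sin22.1°·cos22.1° = 20.6·3.7·0.3762·0.9265 = 26.569 kPa
FS = 23.163 / 26.569 = 0.872

FS = 0.87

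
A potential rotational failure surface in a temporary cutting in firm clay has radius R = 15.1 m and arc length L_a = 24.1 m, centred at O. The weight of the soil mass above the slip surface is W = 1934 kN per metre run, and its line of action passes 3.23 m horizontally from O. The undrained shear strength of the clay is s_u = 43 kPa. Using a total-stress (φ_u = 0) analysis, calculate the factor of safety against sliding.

Taking moments about the centre O, the resisting moment is provided by the undrained shear strength acting along the arc:
M_R = s_u·L_a·R = 43·24.10·15.1 = 15648.1 kN·m/m
M_D = W·d = 1934·3.23 = 6246.8 kN·m/m
FS = M_R / M_D = 15648.1 / 6246.8 = 2.505

FS = 2.50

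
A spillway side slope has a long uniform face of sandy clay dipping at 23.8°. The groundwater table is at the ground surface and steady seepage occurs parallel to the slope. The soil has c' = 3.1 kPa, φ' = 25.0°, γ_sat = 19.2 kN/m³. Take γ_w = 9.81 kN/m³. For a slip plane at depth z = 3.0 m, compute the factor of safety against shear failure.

FS = 0.66

With seepage parallel to the slope and the water table at the surface, the effective normal stress on the slip plane uses the buoyant unit weight γ' = γ_sat − γ_w while the driving shear stress uses γ_sat:
FS = [c' + γ' z cos²β tanφ'] / [γ_sat z sinβ cosβ]
γ' = 19.2 − 9.81 = 9.39 kN/m³
Numerator = 3.1 + 9.39·3.0·cos²23.8°·tan25.0° = 3.1 + 9.39·3.0·0.8372·0.4663 = 14.097 kPa
Denominator = 19.2·3.0·sin23.8°·cos23.8° = 19.2·3.0·0.4035·0.9150 = 21.268 kPa
FS = 14.097 / 21.268 = 0.663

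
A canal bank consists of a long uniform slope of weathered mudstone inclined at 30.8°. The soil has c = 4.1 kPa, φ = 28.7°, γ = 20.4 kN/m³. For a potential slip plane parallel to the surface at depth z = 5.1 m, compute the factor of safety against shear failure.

For an infinite slope with a slip plane parallel to the surface (no pore pressure): FS = [c + γz cos²β tanφ] / [γz sinβ cosβ].
γz = 20.4·5.1 = 104.04 kN/m²
Numerator = 4.1 + 104.04·cos²30.8°·tan28.7° = 4.1 + 104.04·0.7378·0.5475 = 46.126 kPa
Denominator = 104.04·sin30.8°·cos30.8° = 104.04·0.5120·0.8590 = 45.759 kPa
FS = 46.126 / 45.759 = 1.008

FS = 1.01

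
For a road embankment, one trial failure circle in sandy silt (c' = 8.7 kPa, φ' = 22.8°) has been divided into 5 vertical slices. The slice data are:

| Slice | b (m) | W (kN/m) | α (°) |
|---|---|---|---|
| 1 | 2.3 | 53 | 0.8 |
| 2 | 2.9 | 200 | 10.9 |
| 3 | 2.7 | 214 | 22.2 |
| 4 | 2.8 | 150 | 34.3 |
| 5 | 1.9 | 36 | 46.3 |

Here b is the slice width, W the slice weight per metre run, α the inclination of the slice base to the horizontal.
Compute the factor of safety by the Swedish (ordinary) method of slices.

Ordinary method of slices: FS = Σ[c'·Δl_i + (W_i cosα_i)·tanφ'] / Σ W_i sinα_i, with Δl_i = b_i / cosα_i.
Slice 1: Δl = 2.3/cos0.8° = 2.300 m; N'_1 = 53·cos0.8° = 53.0; c'Δl = 20.01; W sinα = 0.7
Slice 2: Δl = 2.9/cos10.9° = 2.953 m; N'_2 = 200·cos10.9° = 196.4; c'Δl = 25.69; W sinα = 37.8
Slice 3: Δl = 2.7/cos22.2° = 2.916 m; N'_3 = 214·cos22.2° = 198.1; c'Δl = 25.37; W sinα = 80.9
Slice 4: Δl = 2.8/cos34.3° = 3.389 m; N'_4 = 150·cos34.3° = 123.9; c'Δl = 29.49; W sinα = 84.5
Slice 5: Δl = 1.9/cos46.3° = 2.750 m; N'_5 = 36·cos46.3° = 24.9; c'Δl = 23.93; W sinα = 26.0
Σc'Δl = 124.5 kN/m; ΣN' = 596.3 kN/m; ΣW sinα = 230.0 kN/m
Resisting = 124.5 + 596.3·tan22.8° = 124.5 + 250.7 = 375.2 kN/m
FS = 375.2 / 230.0 = 1.631

FS = 1.63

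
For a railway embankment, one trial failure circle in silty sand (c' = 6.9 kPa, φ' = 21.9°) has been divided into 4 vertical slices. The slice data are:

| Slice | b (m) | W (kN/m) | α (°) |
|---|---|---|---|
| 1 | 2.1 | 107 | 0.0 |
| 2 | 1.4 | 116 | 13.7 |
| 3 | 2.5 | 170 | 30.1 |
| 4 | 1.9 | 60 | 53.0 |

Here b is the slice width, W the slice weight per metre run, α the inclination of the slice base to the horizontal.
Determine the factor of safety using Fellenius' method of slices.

FS = 1.42

Ordinary method of slices: FS = Σ[c'·Δl_i + (W_i cosα_i)·tanφ'] / Σ W_i sinα_i, with Δl_i = b_i / cosα_i.
Slice 1: Δl = 2.1/cos0.0° = 2.100 m; N'_1 = 107·cos0.0° = 107.0; c'Δl = 14.49; W sinα = 0.0
Slice 2: Δl = 1.4/cos13.7° = 1.441 m; N'_2 = 116·cos13.7° = 112.7; c'Δl = 9.94; W sinα = 27.5
Slice 3: Δl = 2.5/cos30.1° = 2.890 m; N'_3 = 170·cos30.1° = 147.1; c'Δl = 19.94; W sinα = 85.3
Slice 4: Δl = 1.9/cos53.0° = 3.157 m; N'_4 = 60·cos53.0° = 36.1; c'Δl = 21.78; W sinα = 47.9
Σc'Δl = 66.2 kN/m; ΣN' = 402.9 kN/m; ΣW sinα = 160.6 kN/m
Resisting = 66.2 + 402.9·tan21.9° = 66.2 + 162.0 = 228.1 kN/m
FS = 228.1 / 160.6 = 1.420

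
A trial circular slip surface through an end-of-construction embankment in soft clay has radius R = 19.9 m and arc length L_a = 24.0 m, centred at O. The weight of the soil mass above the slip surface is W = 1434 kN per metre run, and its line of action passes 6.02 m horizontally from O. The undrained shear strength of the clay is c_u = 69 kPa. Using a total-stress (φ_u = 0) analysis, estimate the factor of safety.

FS = 3.82

Taking moments about the centre O, the resisting moment is provided by the undrained shear strength acting along the arc:
M_R = c_u·L_a·R = 69·24.00·19.9 = 32954.4 kN·m/m
M_D = W·d = 1434·6.02 = 8632.7 kN·m/m
FS = M_R / M_D = 32954.4 / 8632.7 = 3.817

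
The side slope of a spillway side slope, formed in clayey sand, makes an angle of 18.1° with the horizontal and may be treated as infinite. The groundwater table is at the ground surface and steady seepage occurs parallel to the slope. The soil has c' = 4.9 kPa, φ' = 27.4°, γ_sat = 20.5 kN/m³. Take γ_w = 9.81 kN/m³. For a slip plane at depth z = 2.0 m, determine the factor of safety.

FS = 1.23

With seepage parallel to the slope and the water table at the surface, the effective normal stress on the slip plane uses the buoyant unit weight γ' = γ_sat − γ_w while the driving shear stress uses γ_sat:
FS = [c' + γ' z cos²β tanφ'] / [γ_sat z sinβ cosβ]
γ' = 20.5 − 9.81 = 10.69 kN/m³
Numerator = 4.9 + 10.69·2.0·cos²18.1°·tan27.4° = 4.9 + 10.69·2.0·0.9035·0.5184 = 14.913 kPa
Denominator = 20.5·2.0·sin18.1°·cos18.1° = 20.5·2.0·0.3107·0.9505 = 12.107 kPa
FS = 14.913 / 12.107 = 1.232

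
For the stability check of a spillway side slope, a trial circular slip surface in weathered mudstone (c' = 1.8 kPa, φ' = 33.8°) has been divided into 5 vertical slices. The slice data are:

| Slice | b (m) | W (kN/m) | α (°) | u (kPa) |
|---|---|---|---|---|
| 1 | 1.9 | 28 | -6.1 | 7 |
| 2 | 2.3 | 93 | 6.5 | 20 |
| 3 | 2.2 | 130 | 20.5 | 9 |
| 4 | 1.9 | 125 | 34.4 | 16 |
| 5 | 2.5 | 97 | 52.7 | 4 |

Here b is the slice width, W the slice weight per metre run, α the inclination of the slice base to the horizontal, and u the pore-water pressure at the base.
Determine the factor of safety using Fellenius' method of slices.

FS = 1.02

Ordinary method of slices: FS = Σ[c'·Δl_i + (W_i cosα_i − u_i·Δl_i)·tanφ'] / Σ W_i sinα_i, with Δl_i = b_i / cosα_i.
Slice 1: Δl = 1.9/cos(-6.1°) = 1.911 m; N'_1 = 28·cos(-6.1°) − 7·1.911 = 14.5; c'Δl = 3.44; W sinα = -3.0
Slice 2: Δl = 2.3/cos6.5° = 2.315 m; N'_2 = 93·cos6.5° − 20·2.315 = 46.1; c'Δl = 4.17; W sinα = 10.5
Slice 3: Δl = 2.2/cos20.5° = 2.349 m; N'_3 = 130·cos20.5° − 9·2.349 = 100.6; c'Δl = 4.23; W sinα = 45.5
Slice 4: Δl = 1.9/cos34.4° = 2.303 m; N'_4 = 125·cos34.4° − 16·2.303 = 66.3; c'Δl = 4.14; W sinα = 70.6
Slice 5: Δl = 2.5/cos52.7° = 4.125 m; N'_5 = 97·cos52.7° − 4·4.125 = 42.3; c'Δl = 7.43; W sinα = 77.2
Σc'Δl = 23.4 kN/m; ΣN' = 269.8 kN/m; ΣW sinα = 200.9 kN/m
Resisting = 23.4 + 269.8·tan33.8° = 23.4 + 180.6 = 204.0 kN/m
FS = 204.0 / 200.9 = 1.016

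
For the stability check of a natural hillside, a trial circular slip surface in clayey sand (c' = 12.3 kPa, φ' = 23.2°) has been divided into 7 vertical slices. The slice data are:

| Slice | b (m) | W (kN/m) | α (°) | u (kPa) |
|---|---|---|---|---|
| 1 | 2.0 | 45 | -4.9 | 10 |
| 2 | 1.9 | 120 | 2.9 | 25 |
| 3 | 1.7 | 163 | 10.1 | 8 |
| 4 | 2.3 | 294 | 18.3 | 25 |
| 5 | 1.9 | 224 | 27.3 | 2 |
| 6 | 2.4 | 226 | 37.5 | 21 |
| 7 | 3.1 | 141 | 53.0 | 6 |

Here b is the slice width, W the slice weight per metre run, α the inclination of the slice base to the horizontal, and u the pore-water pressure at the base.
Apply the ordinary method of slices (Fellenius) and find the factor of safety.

FS = 1.22

Ordinary method of slices: FS = Σ[c'·Δl_i + (W_i cosα_i − u_i·Δl_i)·tanφ'] / Σ W_i sinα_i, with Δl_i = b_i / cosα_i.
Slice 1: Δl = 2.0/cos(-4.9°) = 2.007 m; N'_1 = 45·cos(-4.9°) − 10·2.007 = 24.8; c'Δl = 24.69; W sinα = -3.8
Slice 2: Δl = 1.9/cos2.9° = 1.902 m; N'_2 = 120·cos2.9° − 25·1.902 = 72.3; c'Δl = 23.40; W sinα = 6.1
Slice 3: Δl = 1.7/cos10.1° = 1.727 m; N'_3 = 163·cos10.1° − 8·1.727 = 146.7; c'Δl = 21.24; W sinα = 28.6
Slice 4: Δl = 2.3/cos18.3° = 2.423 m; N'_4 = 294·cos18.3° − 25·2.423 = 218.6; c'Δl = 29.80; W sinα = 92.3
Slice 5: Δl = 1.9/cos27.3° = 2.138 m; N'_5 = 224·cos27.3° − 2·2.138 = 194.8; c'Δl = 26.30; W sinα = 102.7
Slice 6: Δl = 2.4/cos37.5° = 3.025 m; N'_6 = 226·cos37.5° − 21·3.025 = 115.8; c'Δl = 37.21; W sinα = 137.6
Slice 7: Δl = 3.1/cos53.0° = 5.151 m; N'_7 = 141·cos53.0° − 6·5.151 = 53.9; c'Δl = 63.36; W sinα = 112.6
Σc'Δl = 226.0 kN/m; ΣN' = 826.8 kN/m; ΣW sinα = 476.1 kN/m
Resisting = 226.0 + 826.8·tan23.2° = 226.0 + 354.4 = 580.3 kN/m
FS = 580.3 / 476.1 = 1.219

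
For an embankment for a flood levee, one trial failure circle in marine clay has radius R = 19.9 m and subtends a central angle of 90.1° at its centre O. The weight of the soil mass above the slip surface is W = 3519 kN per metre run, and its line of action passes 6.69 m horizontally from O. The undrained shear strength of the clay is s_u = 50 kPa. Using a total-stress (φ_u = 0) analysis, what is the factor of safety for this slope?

Taking moments about the centre O, the resisting moment is provided by the undrained shear strength acting along the arc:
Arc length L_a = R·θ = 19.9·(90.1°·π/180) = 19.9·1.5725 = 31.29 m
M_R = s_u·L_a·R = 50·31.29·19.9 = 31137.1 kN·m/m
M_D = W·d = 3519·6.69 = 23542.1 kN·m/m
FS = M_R / M_D = 31137.1 / 23542.1 = 1.323

FS = 1.32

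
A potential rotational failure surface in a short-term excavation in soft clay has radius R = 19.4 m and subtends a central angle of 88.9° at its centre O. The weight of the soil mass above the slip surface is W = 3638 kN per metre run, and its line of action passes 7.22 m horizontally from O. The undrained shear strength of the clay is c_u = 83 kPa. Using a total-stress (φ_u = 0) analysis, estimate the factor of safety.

Taking moments about the centre O, the resisting moment is provided by the undrained shear strength acting along the arc:
Arc length L_a = R·θ = 19.4·(88.9°·π/180) = 19.4·1.5516 = 30.10 m
M_R = c_u·L_a·R = 83·30.10·19.4 = 48468.6 kN·m/m
M_D = W·d = 3638·7.22 = 26266.4 kN·m/m
FS = M_R / M_D = 48468.6 / 26266.4 = 1.845

FS = 1.85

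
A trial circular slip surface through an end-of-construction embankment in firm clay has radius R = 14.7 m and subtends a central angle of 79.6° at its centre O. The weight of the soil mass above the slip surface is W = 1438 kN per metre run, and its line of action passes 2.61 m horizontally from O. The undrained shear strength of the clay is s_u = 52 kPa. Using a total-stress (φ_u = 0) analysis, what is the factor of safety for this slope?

FS = 4.16

Taking moments about the centre O, the resisting moment is provided by the undrained shear strength acting along the arc:
Arc length L_a = R·θ = 14.7·(79.6°·π/180) = 14.7·1.3893 = 20.42 m
M_R = s_u·L_a·R = 52·20.42·14.7 = 15610.9 kN·m/m
M_D = W·d = 1438·2.61 = 3753.2 kN·m/m
FS = M_R / M_D = 15610.9 / 3753.2 = 4.159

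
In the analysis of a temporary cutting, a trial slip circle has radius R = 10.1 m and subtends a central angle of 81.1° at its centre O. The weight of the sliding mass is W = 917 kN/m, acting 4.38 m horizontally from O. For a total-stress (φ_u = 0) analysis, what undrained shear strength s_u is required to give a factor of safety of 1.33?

s_u = 37.0 kPa

FS = s_u·L_a·R / (W·d), so s_u = FS·W·d / (L_a·R).
Arc length L_a = R·θ = 10.1·(81.1°·π/180) = 10.1·1.4155 = 14.30 m
s_u = 1.33·917·4.38 / (14.30·10.1) = 5341.9 / 144.39 = 37.00 kPa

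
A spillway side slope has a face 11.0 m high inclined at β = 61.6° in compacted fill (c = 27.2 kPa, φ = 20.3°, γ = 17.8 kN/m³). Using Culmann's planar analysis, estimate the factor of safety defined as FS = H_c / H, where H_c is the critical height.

FS = 1.84

H_c = (4c/γ) · sinβ cosφ / [1 − cos(β − φ)]
    = (4·27.2/17.8) · sin61.6°·cos20.3° / [1 − cos41.3°]
    = 6.112 · 0.8250 / 0.2487 = 20.27 m
FS = H_c / H = 20.27 / 11.0 = 1.843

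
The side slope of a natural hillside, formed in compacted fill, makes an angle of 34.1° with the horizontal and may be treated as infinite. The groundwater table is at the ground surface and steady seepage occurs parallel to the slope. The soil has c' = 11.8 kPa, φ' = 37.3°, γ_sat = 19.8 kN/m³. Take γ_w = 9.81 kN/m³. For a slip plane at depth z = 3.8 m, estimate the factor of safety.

FS = 0.91

With seepage parallel to the slope and the water table at the surface, the effective normal stress on the slip plane uses the buoyant unit weight γ' = γ_sat − γ_w while the driving shear stress uses γ_sat:
FS = [c' + γ' z cos²β tanφ'] / [γ_sat z sinβ cosβ]
γ' = 19.8 − 9.81 = 9.99 kN/m³
Numerator = 11.8 + 9.99·3.8·cos²34.1°·tan37.3° = 11.8 + 9.99·3.8·0.6857·0.7618 = 31.629 kPa
Denominator = 19.8·3.8·sin34.1°·cos34.1° = 19.8·3.8·0.5606·0.8281 = 34.930 kPa
FS = 31.629 / 34.930 = 0.906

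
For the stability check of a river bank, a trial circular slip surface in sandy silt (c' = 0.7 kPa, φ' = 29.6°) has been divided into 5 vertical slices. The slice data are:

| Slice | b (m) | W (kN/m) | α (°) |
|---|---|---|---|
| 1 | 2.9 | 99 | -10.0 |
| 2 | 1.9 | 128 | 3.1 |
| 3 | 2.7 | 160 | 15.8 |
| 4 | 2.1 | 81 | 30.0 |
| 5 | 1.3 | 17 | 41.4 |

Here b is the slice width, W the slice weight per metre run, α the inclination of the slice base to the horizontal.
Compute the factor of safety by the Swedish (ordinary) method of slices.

Ordinary method of slices: FS = Σ[c'·Δl_i + (W_i cosα_i)·tanφ'] / Σ W_i sinα_i, with Δl_i = b_i / cosα_i.
Slice 1: Δl = 2.9/cos(-10.0°) = 2.945 m; N'_1 = 99·cos(-10.0°) = 97.5; c'Δl = 2.06; W sinα = -17.2
Slice 2: Δl = 1.9/cos3.1° = 1.903 m; N'_2 = 128·cos3.1° = 127.8; c'Δl = 1.33; W sinα = 6.9
Slice 3: Δl = 2.7/cos15.8° = 2.806 m; N'_3 = 160·cos15.8° = 154.0; c'Δl = 1.96; W sinα = 43.6
Slice 4: Δl = 2.1/cos30.0° = 2.425 m; N'_4 = 81·cos30.0° = 70.1; c'Δl = 1.70; W sinα = 40.5
Slice 5: Δl = 1.3/cos41.4° = 1.733 m; N'_5 = 17·cos41.4° = 12.8; c'Δl = 1.21; W sinα = 11.2
Σc'Δl = 8.3 kN/m; ΣN' = 462.2 kN/m; ΣW sinα = 85.0 kN/m
Resisting = 8.3 + 462.2·tan29.6° = 8.3 + 262.5 = 270.8 kN/m
FS = 270.8 / 85.0 = 3.185

FS = 3.18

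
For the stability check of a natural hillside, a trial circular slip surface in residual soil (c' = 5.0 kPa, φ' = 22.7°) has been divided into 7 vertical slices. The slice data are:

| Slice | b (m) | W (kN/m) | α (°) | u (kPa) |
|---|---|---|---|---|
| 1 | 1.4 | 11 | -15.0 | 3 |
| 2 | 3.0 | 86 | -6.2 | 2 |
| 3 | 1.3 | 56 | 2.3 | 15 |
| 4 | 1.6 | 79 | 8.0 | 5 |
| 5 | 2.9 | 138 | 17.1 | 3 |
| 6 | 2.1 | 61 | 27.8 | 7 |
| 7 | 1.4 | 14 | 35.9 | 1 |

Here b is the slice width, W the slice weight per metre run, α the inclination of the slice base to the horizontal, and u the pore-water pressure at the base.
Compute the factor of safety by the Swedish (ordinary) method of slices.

Ordinary method of slices: FS = Σ[c'·Δl_i + (W_i cosα_i − u_i·Δl_i)·tanφ'] / Σ W_i sinα_i, with Δl_i = b_i / cosα_i.
Slice 1: Δl = 1.4/cos(-15.0°) = 1.449 m; N'_1 = 11·cos(-15.0°) − 3·1.449 = 6.3; c'Δl = 7.25; W sinα = -2.8
Slice 2: Δl = 3.0/cos(-6.2°) = 3.018 m; N'_2 = 86·cos(-6.2°) − 2·3.018 = 79.5; c'Δl = 15.09; W sinα = -9.3
Slice 3: Δl = 1.3/cos2.3° = 1.301 m; N'_3 = 56·cos2.3° − 15·1.301 = 36.4; c'Δl = 6.51; W sinα = 2.2
Slice 4: Δl = 1.6/cos8.0° = 1.616 m; N'_4 = 79·cos8.0° − 5·1.616 = 70.2; c'Δl = 8.08; W sinα = 11.0
Slice 5: Δl = 2.9/cos17.1° = 3.034 m; N'_5 = 138·cos17.1° − 3·3.034 = 122.8; c'Δl = 15.17; W sinα = 40.6
Slice 6: Δl = 2.1/cos27.8° = 2.374 m; N'_6 = 61·cos27.8° − 7·2.374 = 37.3; c'Δl = 11.87; W sinα = 28.4
Slice 7: Δl = 1.4/cos35.9° = 1.728 m; N'_7 = 14·cos35.9° − 1·1.728 = 9.6; c'Δl = 8.64; W sinα = 8.2
Σc'Δl = 72.6 kN/m; ΣN' = 362.1 kN/m; ΣW sinα = 78.3 kN/m
Resisting = 72.6 + 362.1·tan22.7° = 72.6 + 151.5 = 224.1 kN/m
FS = 224.1 / 78.3 = 2.860

FS = 2.86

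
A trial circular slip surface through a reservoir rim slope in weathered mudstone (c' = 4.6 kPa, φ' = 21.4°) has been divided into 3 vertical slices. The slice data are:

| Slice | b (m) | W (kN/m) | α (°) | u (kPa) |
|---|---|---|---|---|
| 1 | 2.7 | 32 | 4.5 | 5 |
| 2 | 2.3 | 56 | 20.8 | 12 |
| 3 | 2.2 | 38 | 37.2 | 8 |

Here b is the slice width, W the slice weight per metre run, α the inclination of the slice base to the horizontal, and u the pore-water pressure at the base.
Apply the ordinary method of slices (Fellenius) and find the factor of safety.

FS = 1.23

Ordinary method of slices: FS = Σ[c'·Δl_i + (W_i cosα_i − u_i·Δl_i)·tanφ'] / Σ W_i sinα_i, with Δl_i = b_i / cosα_i.
Slice 1: Δl = 2.7/cos4.5° = 2.708 m; N'_1 = 32·cos4.5° − 5·2.708 = 18.4; c'Δl = 12.46; W sinα = 2.5
Slice 2: Δl = 2.3/cos20.8° = 2.460 m; N'_2 = 56·cos20.8° − 12·2.460 = 22.8; c'Δl = 11.32; W sinα = 19.9
Slice 3: Δl = 2.2/cos37.2° = 2.762 m; N'_3 = 38·cos37.2° − 8·2.762 = 8.2; c'Δl = 12.71; W sinα = 23.0
Σc'Δl = 36.5 kN/m; ΣN' = 49.4 kN/m; ΣW sinα = 45.4 kN/m
Resisting = 36.5 + 49.4·tan21.4° = 36.5 + 19.3 = 55.8 kN/m
FS = 55.8 / 45.4 = 1.230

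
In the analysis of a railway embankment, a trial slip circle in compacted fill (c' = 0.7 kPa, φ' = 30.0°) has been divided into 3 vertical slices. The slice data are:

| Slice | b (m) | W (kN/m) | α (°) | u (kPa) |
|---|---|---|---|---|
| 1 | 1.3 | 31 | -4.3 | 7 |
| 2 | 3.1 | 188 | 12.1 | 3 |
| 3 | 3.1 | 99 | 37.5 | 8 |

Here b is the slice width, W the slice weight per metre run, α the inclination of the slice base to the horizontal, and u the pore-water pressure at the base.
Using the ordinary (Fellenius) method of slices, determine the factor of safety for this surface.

FS = 1.50

Ordinary method of slices: FS = Σ[c'·Δl_i + (W_i cosα_i − u_i·Δl_i)·tanφ'] / Σ W_i sinα_i, with Δl_i = b_i / cosα_i.
Slice 1: Δl = 1.3/cos(-4.3°) = 1.304 m; N'_1 = 31·cos(-4.3°) − 7·1.304 = 21.8; c'Δl = 0.91; W sinα = -2.3
Slice 2: Δl = 3.1/cos12.1° = 3.170 m; N'_2 = 188·cos12.1° − 3·3.170 = 174.3; c'Δl = 2.22; W sinα = 39.4
Slice 3: Δl = 3.1/cos37.5° = 3.907 m; N'_3 = 99·cos37.5° − 8·3.907 = 47.3; c'Δl = 2.74; W sinα = 60.3
Σc'Δl = 5.9 kN/m; ΣN' = 243.4 kN/m; ΣW sinα = 97.4 kN/m
Resisting = 5.9 + 243.4·tan30.0° = 5.9 + 140.5 = 146.4 kN/m
FS = 146.4 / 97.4 = 1.504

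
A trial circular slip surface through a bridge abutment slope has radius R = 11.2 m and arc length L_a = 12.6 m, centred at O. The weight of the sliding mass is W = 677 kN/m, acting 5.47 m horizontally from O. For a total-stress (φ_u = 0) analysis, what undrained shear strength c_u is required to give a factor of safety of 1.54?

FS = c_u·L_a·R / (W·d), so c_u = FS·W·d / (L_a·R).
c_u = 1.54·677·5.47 / (12.60·11.2) = 5702.9 / 141.12 = 40.41 kPa

c_u = 40.4 kPa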